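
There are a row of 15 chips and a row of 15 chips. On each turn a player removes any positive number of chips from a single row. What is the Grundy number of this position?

0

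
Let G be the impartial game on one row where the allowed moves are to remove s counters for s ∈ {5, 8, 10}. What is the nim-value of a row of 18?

0

Build the Grundy sequence with g(k) = mex{g(k−s) : s ∈ {5, 8, 10}, s ≤ k}:
k:     0  1  2  3  4  5  6  7  8  9 10 11 12 13 14 15 16 17 18
g(k):  0  0  0  0  0  1  1  1  1  1  2  2  2  2  2  0  0  0  0
So g(18) = 0.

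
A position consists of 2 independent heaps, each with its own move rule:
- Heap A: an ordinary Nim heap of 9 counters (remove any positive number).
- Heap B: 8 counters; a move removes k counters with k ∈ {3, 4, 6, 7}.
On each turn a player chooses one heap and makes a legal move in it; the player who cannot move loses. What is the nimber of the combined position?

11

Heap A is a plain Nim heap of size 9, so its Grundy value is 9.
Grundy values for heap B (subtraction set {3, 4, 6, 7}):
k:     0  1  2  3  4  5  6  7  8
g(k):  0  0  0  1  1  1  2  2  2
So g(8) = 2.
By the Sprague-Grundy theorem, the Grundy value of a sum of independent games is the XOR of the component values.
Combined value = 9 ⊕ 2 = 11.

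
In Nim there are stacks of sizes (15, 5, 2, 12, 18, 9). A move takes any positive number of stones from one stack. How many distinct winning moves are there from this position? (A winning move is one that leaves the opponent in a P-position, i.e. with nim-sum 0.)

Nim-sum: 15 ^ 5 ^ 2 ^ 12 ^ 18 ^ 9 = 31.
The overall nim-sum is X = 31. A stack of size p has a winning move iff p XOR X < p (reduce it to p XOR X).
  15: 15 XOR 31 = 16 ≥ 15 — no move.
  5: 5 XOR 31 = 26 ≥ 5 — no move.
  2: 2 XOR 31 = 29 ≥ 2 — no move.
  12: 12 XOR 31 = 19 ≥ 12 — no move.
  18: 18 XOR 31 = 13 < 18 — winning move (to 13).
  9: 9 XOR 31 = 22 ≥ 9 — no move.
That gives 1 winning move.

1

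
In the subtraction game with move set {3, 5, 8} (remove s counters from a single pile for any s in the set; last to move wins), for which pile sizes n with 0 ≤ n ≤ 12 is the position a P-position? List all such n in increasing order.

Compute g(0), g(1), … for moves {3, 5, 8}:
g(0) = mex{} = 0
g(1) = mex{} = 0
g(2) = mex{} = 0
g(3) = mex{0} = 1
g(4) = mex{0} = 1
g(5) = mex{0} = 1
g(6) = mex{0,1} = 2
g(7) = mex{0,1} = 2
g(8) = mex{0,1} = 2
g(9) = mex{0,1,2} = 3
g(10) = mex{0,1,2} = 3
g(11) = mex{1,2} = 0
g(12) = mex{1,2,3} = 0
The P-positions (g = 0) in 0..12 are 0, 1, 2, 11, 12.

0, 1, 2, 11, 12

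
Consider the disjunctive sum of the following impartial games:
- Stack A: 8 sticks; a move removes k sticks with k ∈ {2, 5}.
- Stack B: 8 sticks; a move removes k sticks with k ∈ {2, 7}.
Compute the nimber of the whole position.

2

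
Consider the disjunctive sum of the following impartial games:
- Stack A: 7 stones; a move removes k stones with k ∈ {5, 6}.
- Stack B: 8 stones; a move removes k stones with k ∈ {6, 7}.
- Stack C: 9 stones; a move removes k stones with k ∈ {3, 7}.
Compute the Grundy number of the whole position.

Grundy values for stack A (subtraction set {5, 6}):
g(0) = mex{} = 0
g(1) = mex{} = 0
g(2) = mex{} = 0
g(3) = mex{} = 0
g(4) = mex{} = 0
g(5) = mex{0} = 1
g(6) = mex{0} = 1
g(7) = mex{0} = 1
So g(7) = 1.
Grundy values for stack B (subtraction set {6, 7}):
k:     0  1  2  3  4  5  6  7  8
g(k):  0  0  0  0  0  0  1  1  1
So g(8) = 1.
Grundy values for stack C (subtraction set {3, 7}):
g(0) = mex{} = 0
g(1) = mex{} = 0
g(2) = mex{} = 0
g(3) = mex{0} = 1
g(4) = mex{0} = 1
g(5) = mex{0} = 1
g(6) = mex{1} = 0
g(7) = mex{0,1} = 2
g(8) = mex{0,1} = 2
g(9) = mex{0} = 1
So g(9) = 1.
The value of a disjunctive sum is the nim-sum of the parts.
Combined value = 1 ⊕ 1 ⊕ 1 = 1.

1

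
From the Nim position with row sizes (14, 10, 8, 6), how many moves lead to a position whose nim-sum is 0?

3

Compute the nim-sum pairwise:
14 ⊕ 10 = 4
4 ⊕ 8 = 12
12 ⊕ 6 = 10
The overall nim-sum is X = 10. A row of size p has a winning move iff p XOR X < p (reduce it to p XOR X).
  14: 14 XOR 10 = 4 < 14 — winning move (to 4).
  10: 10 XOR 10 = 0 < 10 — winning move (to 0).
  8: 8 XOR 10 = 2 < 8 — winning move (to 2).
  6: 6 XOR 10 = 12 ≥ 6 — no move.
That gives 3 winning moves.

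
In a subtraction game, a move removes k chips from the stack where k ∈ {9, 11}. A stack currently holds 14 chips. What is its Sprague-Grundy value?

1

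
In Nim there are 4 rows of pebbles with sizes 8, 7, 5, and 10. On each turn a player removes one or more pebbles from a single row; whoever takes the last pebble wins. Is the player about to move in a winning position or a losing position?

Losing position

Compute the nim-sum pairwise:
8 ^ 7 = 15
15 ^ 5 = 10
10 ^ 10 = 0
The nim-sum is 0, so this is a P-position: the player to move is in a losing position under optimal play.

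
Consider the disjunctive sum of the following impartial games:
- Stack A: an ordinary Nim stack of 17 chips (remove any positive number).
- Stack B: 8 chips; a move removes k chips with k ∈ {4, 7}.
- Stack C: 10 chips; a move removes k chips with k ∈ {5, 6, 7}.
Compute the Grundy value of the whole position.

Stack A is a plain Nim stack of size 17, so its Grundy value is 17.
For stack B, compute g(0), g(1), … with moves {4, 7}:
g(0) = mex{} = 0
g(1) = mex{} = 0
g(2) = mex{} = 0
g(3) = mex{} = 0
g(4) = mex{0} = 1
g(5) = mex{0} = 1
g(6) = mex{0} = 1
g(7) = mex{0} = 1
g(8) = mex{0,1} = 2
So g(8) = 2.
Grundy values for stack C (subtraction set {5, 6, 7}):
g(0) = mex{} = 0
g(1) = mex{} = 0
g(2) = mex{} = 0
g(3) = mex{} = 0
g(4) = mex{} = 0
g(5) = mex{0} = 1
g(6) = mex{0} = 1
g(7) = mex{0} = 1
g(8) = mex{0} = 1
g(9) = mex{0} = 1
g(10) = mex{0,1} = 2
So g(10) = 2.
By the Sprague-Grundy theorem, the Grundy value of a sum of independent games is the XOR of the component values.
Combined value = 17 XOR 2 XOR 2 = 17.

17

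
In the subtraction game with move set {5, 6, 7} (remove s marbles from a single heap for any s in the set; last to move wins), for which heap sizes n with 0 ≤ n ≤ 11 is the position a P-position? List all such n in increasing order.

0, 1, 2, 3, 4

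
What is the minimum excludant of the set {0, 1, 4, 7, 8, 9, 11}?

2

The values 0, 1 are all present; 2 is the first non-negative integer missing from the set.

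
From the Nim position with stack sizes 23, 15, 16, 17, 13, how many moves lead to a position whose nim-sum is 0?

3

Compute the nim-sum pairwise:
23 XOR 15 = 24
24 XOR 16 = 8
8 XOR 17 = 25
25 XOR 13 = 20
The overall nim-sum is X = 20. A stack of size p has a winning move iff p XOR X < p (reduce it to p XOR X).
  23: 23 XOR 20 = 3 < 23 — winning move (to 3).
  15: 15 XOR 20 = 27 ≥ 15 — no move.
  16: 16 XOR 20 = 4 < 16 — winning move (to 4).
  17: 17 XOR 20 = 5 < 17 — winning move (to 5).
  13: 13 XOR 20 = 25 ≥ 13 — no move.
That gives 3 winning moves.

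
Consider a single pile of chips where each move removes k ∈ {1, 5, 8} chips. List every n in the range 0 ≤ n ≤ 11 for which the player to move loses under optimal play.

0, 2, 4, 6

Compute g(0), g(1), … for moves {1, 5, 8}:
k:     0  1  2  3  4  5  6  7  8  9 10 11
g(k):  0  1  0  1  0  1  0  1  2  3  2  3
The P-positions (g = 0) in 0..11 are 0, 2, 4, 6.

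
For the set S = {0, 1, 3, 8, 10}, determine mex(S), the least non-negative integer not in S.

The values 0, 1 are all present; 2 is the first non-negative integer missing from the set.

2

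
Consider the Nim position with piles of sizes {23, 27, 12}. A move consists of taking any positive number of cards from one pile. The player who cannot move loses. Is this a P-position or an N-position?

Compute the nim-sum pairwise:
23 XOR 27 = 12
12 XOR 12 = 0
The nim-sum is 0, so this is a P-position: the player to move is in a losing position under optimal play.

P-position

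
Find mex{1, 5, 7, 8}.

0

0 is not in the set, so the mex is 0.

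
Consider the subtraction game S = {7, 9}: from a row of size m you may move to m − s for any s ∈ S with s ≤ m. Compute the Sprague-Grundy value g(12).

1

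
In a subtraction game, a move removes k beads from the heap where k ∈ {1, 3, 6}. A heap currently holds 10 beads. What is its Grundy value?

1

Compute g(0), g(1), … for moves {1, 3, 6}:
k:     0  1  2  3  4  5  6  7  8  9 10
g(k):  0  1  0  1  0  1  2  3  2  0  1
So g(10) = 1.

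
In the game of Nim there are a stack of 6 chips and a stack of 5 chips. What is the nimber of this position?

3

Nim-sum: 6 ⊕ 5 = 3.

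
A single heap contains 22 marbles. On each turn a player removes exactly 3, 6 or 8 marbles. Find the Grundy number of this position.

Grundy values for subtraction set {3, 6, 8}:
k:     0  1  2  3  4  5  6  7  8  9 10 11 12 13 14 15 16 17 18 19 20 21 22
g(k):  0  0  0  1  1  1  2  2  2  3  3  0  0  0  1  1  1  2  2  2  3  3  0
So g(22) = 0.

0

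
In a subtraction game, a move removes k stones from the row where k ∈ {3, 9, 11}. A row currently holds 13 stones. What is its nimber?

2

Build the Grundy sequence with g(k) = mex{g(k−s) : s ∈ {3, 9, 11}, s ≤ k}:
g(0) = mex{} = 0
g(1) = mex{} = 0
g(2) = mex{} = 0
g(3) = mex{0} = 1
g(4) = mex{0} = 1
g(5) = mex{0} = 1
g(6) = mex{1} = 0
g(7) = mex{1} = 0
g(8) = mex{1} = 0
g(9) = mex{0} = 1
g(10) = mex{0} = 1
g(11) = mex{0} = 1
g(12) = mex{0,1} = 2
g(13) = mex{0,1} = 2
So g(13) = 2.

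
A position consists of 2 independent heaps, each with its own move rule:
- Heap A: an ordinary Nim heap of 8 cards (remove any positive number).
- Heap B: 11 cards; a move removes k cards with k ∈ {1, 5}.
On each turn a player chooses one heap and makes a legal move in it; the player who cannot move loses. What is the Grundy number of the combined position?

9

Heap A is a plain Nim heap of size 8, so its Grundy value is 8.
Build the Grundy sequence for heap B with g(k) = mex{g(k−s) : s ∈ {1, 5}, s ≤ k}:
k:     0  1  2  3  4  5  6  7  8  9 10 11
g(k):  0  1  0  1  0  1  0  1  0  1  0  1
So g(11) = 1.
The value of a disjunctive sum is the nim-sum of the parts.
Combined value = 8 XOR 1 = 9.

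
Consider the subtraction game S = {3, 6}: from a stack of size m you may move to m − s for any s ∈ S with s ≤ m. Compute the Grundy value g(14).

Compute g(0), g(1), … for moves {3, 6}:
g(0) = mex{} = 0
g(1) = mex{} = 0
g(2) = mex{} = 0
g(3) = mex{0} = 1
g(4) = mex{0} = 1
g(5) = mex{0} = 1
g(6) = mex{0,1} = 2
g(7) = mex{0,1} = 2
g(8) = mex{0,1} = 2
g(9) = mex{1,2} = 0
g(10) = mex{1,2} = 0
g(11) = mex{1,2} = 0
g(12) = mex{0,2} = 1
g(13) = mex{0,2} = 1
g(14) = mex{0,2} = 1
So g(14) = 1.

1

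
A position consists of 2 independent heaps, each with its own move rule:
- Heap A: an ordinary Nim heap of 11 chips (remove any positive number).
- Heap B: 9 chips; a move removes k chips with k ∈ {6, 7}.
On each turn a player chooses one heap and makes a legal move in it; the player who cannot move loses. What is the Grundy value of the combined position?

10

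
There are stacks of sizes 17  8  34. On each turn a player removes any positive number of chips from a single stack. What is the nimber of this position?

59

Compute the nim-sum pairwise:
17 ^ 8 = 25
25 ^ 34 = 59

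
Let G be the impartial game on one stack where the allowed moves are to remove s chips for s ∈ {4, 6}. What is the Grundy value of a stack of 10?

0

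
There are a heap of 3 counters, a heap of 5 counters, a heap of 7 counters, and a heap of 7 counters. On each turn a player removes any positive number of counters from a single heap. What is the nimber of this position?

6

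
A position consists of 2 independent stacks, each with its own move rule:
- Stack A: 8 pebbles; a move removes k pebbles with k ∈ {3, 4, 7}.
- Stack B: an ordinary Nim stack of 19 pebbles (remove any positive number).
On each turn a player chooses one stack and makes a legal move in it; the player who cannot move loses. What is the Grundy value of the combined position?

Grundy values for stack A (subtraction set {3, 4, 7}):
g(0) = mex{} = 0
g(1) = mex{} = 0
g(2) = mex{} = 0
g(3) = mex{0} = 1
g(4) = mex{0} = 1
g(5) = mex{0} = 1
g(6) = mex{0,1} = 2
g(7) = mex{0,1} = 2
g(8) = mex{0,1} = 2
So g(8) = 2.
Stack B is a plain Nim stack of size 19, so its Grundy value is 19.
By the Sprague-Grundy theorem, the Grundy value of a sum of independent games is the XOR of the component values.
Combined value = 2 ⊕ 19 = 17.

17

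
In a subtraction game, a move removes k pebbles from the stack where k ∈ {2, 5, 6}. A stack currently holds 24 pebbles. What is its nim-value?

1

Compute g(0), g(1), … for moves {2, 5, 6}:
k:     0  1  2  3  4  5  6  7  8  9 10 11 12 13 14 15 16 17 18 19 20 21 22 23 24
g(k):  0  0  1  1  0  2  1  3  0  2  1  0  0  1  1  0  2  1  3  0  2  1  0  0  1
So g(24) = 1.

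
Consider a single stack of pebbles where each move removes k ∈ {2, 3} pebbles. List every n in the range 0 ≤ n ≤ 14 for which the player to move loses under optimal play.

Grundy values for subtraction set {2, 3}:
g(0) = mex{} = 0
g(1) = mex{} = 0
g(2) = mex{0} = 1
g(3) = mex{0} = 1
g(4) = mex{0,1} = 2
g(5) = mex{1} = 0
g(6) = mex{1,2} = 0
g(7) = mex{0,2} = 1
g(8) = mex{0} = 1
g(9) = mex{0,1} = 2
g(10) = mex{1} = 0
g(11) = mex{1,2} = 0
g(12) = mex{0,2} = 1
g(13) = mex{0} = 1
g(14) = mex{0,1} = 2
The P-positions (g = 0) in 0..14 are 0, 1, 5, 6, 10, 11.

0, 1, 5, 6, 10, 11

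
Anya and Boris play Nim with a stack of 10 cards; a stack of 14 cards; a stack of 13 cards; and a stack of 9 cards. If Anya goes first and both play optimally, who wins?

Compute the nim-sum pairwise:
10 XOR 14 = 4
4 XOR 13 = 9
9 XOR 9 = 0
The nim-sum is 0, so this is a P-position: the player to move is in a losing position under optimal play; Anya is about to move from it and so loses — Boris wins.

Boris wins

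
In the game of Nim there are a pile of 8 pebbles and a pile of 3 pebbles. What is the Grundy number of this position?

11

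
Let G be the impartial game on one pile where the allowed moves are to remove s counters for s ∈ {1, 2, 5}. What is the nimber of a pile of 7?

1

Compute g(0), g(1), … for moves {1, 2, 5}:
k:     0  1  2  3  4  5  6  7
g(k):  0  1  2  0  1  2  0  1
So g(7) = 1.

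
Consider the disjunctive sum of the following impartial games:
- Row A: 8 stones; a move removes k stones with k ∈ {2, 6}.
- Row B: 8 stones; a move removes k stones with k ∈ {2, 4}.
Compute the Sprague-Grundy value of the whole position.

1

Grundy values for row A (subtraction set {2, 6}):
g(0) = mex{} = 0
g(1) = mex{} = 0
g(2) = mex{0} = 1
g(3) = mex{0} = 1
g(4) = mex{1} = 0
g(5) = mex{1} = 0
g(6) = mex{0} = 1
g(7) = mex{0} = 1
g(8) = mex{1} = 0
So g(8) = 0.
Build the Grundy sequence for row B with g(k) = mex{g(k−s) : s ∈ {2, 4}, s ≤ k}:
k:     0  1  2  3  4  5  6  7  8
g(k):  0  0  1  1  2  2  0  0  1
So g(8) = 1.
By the Sprague-Grundy theorem, the Grundy value of a sum of independent games is the XOR of the component values.
Combined value = 0 ⊕ 1 = 1.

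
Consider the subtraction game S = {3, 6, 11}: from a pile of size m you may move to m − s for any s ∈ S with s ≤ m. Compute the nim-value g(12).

Compute g(0), g(1), … for moves {3, 6, 11}:
g(0) = mex{} = 0
g(1) = mex{} = 0
g(2) = mex{} = 0
g(3) = mex{0} = 1
g(4) = mex{0} = 1
g(5) = mex{0} = 1
g(6) = mex{0,1} = 2
g(7) = mex{0,1} = 2
g(8) = mex{0,1} = 2
g(9) = mex{1,2} = 0
g(10) = mex{1,2} = 0
g(11) = mex{0,1,2} = 3
g(12) = mex{0,2} = 1
So g(12) = 1.

1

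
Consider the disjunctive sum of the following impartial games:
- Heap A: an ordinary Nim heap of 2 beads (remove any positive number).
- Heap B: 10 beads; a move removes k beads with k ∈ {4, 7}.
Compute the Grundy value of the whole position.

Heap A is a plain Nim heap of size 2, so its Grundy value is 2.
For heap B, compute g(0), g(1), … with moves {4, 7}:
g(0) = mex{} = 0
g(1) = mex{} = 0
g(2) = mex{} = 0
g(3) = mex{} = 0
g(4) = mex{0} = 1
g(5) = mex{0} = 1
g(6) = mex{0} = 1
g(7) = mex{0} = 1
g(8) = mex{0,1} = 2
g(9) = mex{0,1} = 2
g(10) = mex{0,1} = 2
So g(10) = 2.
By the Sprague-Grundy theorem, the Grundy value of a sum of independent games is the XOR of the component values.
Combined value = 2 XOR 2 = 0.

0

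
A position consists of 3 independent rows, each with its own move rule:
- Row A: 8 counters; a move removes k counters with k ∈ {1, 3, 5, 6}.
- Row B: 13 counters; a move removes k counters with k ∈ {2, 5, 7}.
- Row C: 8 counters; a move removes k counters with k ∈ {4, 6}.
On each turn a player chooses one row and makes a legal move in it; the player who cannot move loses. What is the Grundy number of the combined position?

Build the Grundy sequence for row A with g(k) = mex{g(k−s) : s ∈ {1, 3, 5, 6}, s ≤ k}:
g(0) = mex{} = 0
g(1) = mex{0} = 1
g(2) = mex{1} = 0
g(3) = mex{0} = 1
g(4) = mex{1} = 0
g(5) = mex{0} = 1
g(6) = mex{0,1} = 2
g(7) = mex{0,1,2} = 3
g(8) = mex{0,1,3} = 2
So g(8) = 2.
Build the Grundy sequence for row B with g(k) = mex{g(k−s) : s ∈ {2, 5, 7}, s ≤ k}:
k:     0  1  2  3  4  5  6  7  8  9 10 11 12 13
g(k):  0  0  1  1  0  2  1  3  2  2  0  3  1  0
So g(13) = 0.
For row C, compute g(0), g(1), … with moves {4, 6}:
k:     0  1  2  3  4  5  6  7  8
g(k):  0  0  0  0  1  1  1  1  2
So g(8) = 2.
By the Sprague-Grundy theorem, the Grundy value of a sum of independent games is the XOR of the component values.
Combined value = 2 XOR 0 XOR 2 = 0.

0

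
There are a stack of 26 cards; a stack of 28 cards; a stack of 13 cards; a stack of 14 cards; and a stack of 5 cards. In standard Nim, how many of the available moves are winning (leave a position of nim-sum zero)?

Compute the nim-sum pairwise:
26 ⊕ 28 = 6
6 ⊕ 13 = 11
11 ⊕ 14 = 5
5 ⊕ 5 = 0
The nim-sum is already 0, so every move leaves a nonzero nim-sum — there are no winning moves.

0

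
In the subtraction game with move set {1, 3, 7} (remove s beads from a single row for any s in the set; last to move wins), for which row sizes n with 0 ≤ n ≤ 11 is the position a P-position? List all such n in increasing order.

0, 2, 4, 6, 8, 10

Compute g(0), g(1), … for moves {1, 3, 7}:
g(0) = mex{} = 0
g(1) = mex{0} = 1
g(2) = mex{1} = 0
g(3) = mex{0} = 1
g(4) = mex{1} = 0
g(5) = mex{0} = 1
g(6) = mex{1} = 0
g(7) = mex{0} = 1
g(8) = mex{1} = 0
g(9) = mex{0} = 1
g(10) = mex{1} = 0
g(11) = mex{0} = 1
The P-positions (g = 0) in 0..11 are 0, 2, 4, 6, 8, 10.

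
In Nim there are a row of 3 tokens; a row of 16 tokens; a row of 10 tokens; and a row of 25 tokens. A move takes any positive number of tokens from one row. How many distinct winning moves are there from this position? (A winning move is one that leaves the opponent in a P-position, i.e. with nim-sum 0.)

0

In binary:
  00011  (3)
  10000  (16)
  01010  (10)
  11001  (25)
  -----
  00000  (0)
The nim-sum is already 0, so every move leaves a nonzero nim-sum — there are no winning moves.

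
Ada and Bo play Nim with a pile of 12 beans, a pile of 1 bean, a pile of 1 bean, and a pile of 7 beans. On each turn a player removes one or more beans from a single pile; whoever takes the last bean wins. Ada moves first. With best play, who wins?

Ada wins

Nim-sum: 12 ⊕ 1 ⊕ 1 ⊕ 7 = 11.
The nim-sum is 11 ≠ 0, so this is an N-position: the player to move can win; Ada has a winning move.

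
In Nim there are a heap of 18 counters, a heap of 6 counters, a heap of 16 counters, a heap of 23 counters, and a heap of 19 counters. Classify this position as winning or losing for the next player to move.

Compute the nim-sum pairwise:
18 ⊕ 6 = 20
20 ⊕ 16 = 4
4 ⊕ 23 = 19
19 ⊕ 19 = 0
The nim-sum is 0, so this is a P-position: the player to move is in a losing position under optimal play.

Losing position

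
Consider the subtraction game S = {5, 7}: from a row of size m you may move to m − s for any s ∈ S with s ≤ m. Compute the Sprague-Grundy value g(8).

1

Compute g(0), g(1), … for moves {5, 7}:
g(0) = mex{} = 0
g(1) = mex{} = 0
g(2) = mex{} = 0
g(3) = mex{} = 0
g(4) = mex{} = 0
g(5) = mex{0} = 1
g(6) = mex{0} = 1
g(7) = mex{0} = 1
g(8) = mex{0} = 1
So g(8) = 1.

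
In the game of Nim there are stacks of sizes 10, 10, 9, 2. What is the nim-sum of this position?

Compute the nim-sum pairwise:
10 ^ 10 = 0
0 ^ 9 = 9
9 ^ 2 = 11

11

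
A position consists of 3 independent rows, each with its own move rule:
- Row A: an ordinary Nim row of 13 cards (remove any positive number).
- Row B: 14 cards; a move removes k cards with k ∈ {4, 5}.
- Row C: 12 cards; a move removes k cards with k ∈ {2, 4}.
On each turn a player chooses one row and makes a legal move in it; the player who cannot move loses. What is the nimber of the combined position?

12

Row A is a plain Nim row of size 13, so its Grundy value is 13.
For row B, compute g(0), g(1), … with moves {4, 5}:
k:     0  1  2  3  4  5  6  7  8  9 10 11 12 13 14
g(k):  0  0  0  0  1  1  1  1  2  0  0  0  0  1  1
So g(14) = 1.
Build the Grundy sequence for row C with g(k) = mex{g(k−s) : s ∈ {2, 4}, s ≤ k}:
g(0) = mex{} = 0
g(1) = mex{} = 0
g(2) = mex{0} = 1
g(3) = mex{0} = 1
g(4) = mex{0,1} = 2
g(5) = mex{0,1} = 2
g(6) = mex{1,2} = 0
g(7) = mex{1,2} = 0
g(8) = mex{0,2} = 1
g(9) = mex{0,2} = 1
g(10) = mex{0,1} = 2
g(11) = mex{0,1} = 2
g(12) = mex{1,2} = 0
So g(12) = 0.
By the Sprague-Grundy theorem, the Grundy value of a sum of independent games is the XOR of the component values.
Combined value = 13 ⊕ 1 ⊕ 0 = 12.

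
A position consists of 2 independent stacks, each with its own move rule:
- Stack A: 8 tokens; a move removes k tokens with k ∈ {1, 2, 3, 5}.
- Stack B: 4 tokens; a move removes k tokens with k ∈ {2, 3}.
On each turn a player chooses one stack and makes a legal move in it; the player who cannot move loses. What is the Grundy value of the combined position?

2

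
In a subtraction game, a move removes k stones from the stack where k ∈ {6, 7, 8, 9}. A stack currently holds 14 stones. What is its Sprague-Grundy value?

2

Build the Grundy sequence with g(k) = mex{g(k−s) : s ∈ {6, 7, 8, 9}, s ≤ k}:
k:     0  1  2  3  4  5  6  7  8  9 10 11 12 13 14
g(k):  0  0  0  0  0  0  1  1  1  1  1  1  2  2  2
So g(14) = 2.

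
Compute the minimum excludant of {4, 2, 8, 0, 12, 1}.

3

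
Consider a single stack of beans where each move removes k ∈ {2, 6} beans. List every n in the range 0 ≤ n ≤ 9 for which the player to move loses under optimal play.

0, 1, 4, 5, 8, 9

Compute g(0), g(1), … for moves {2, 6}:
k:     0  1  2  3  4  5  6  7  8  9
g(k):  0  0  1  1  0  0  1  1  0  0
The P-positions (g = 0) in 0..9 are 0, 1, 4, 5, 8, 9.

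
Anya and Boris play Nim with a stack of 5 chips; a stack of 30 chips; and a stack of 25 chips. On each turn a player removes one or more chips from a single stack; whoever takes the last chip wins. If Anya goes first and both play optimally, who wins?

Anya wins

Write each in binary and XOR column by column:
  00101  (5)
  11110  (30)
  11001  (25)
  -----
  00010  (2)
The nim-sum is 2 ≠ 0, so this is an N-position: the player to move can win; Anya has a winning move.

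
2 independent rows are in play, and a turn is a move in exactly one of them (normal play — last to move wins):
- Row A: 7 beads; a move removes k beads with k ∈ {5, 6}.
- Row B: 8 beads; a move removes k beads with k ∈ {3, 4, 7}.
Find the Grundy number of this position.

3

Build the Grundy sequence for row A with g(k) = mex{g(k−s) : s ∈ {5, 6}, s ≤ k}:
g(0) = mex{} = 0
g(1) = mex{} = 0
g(2) = mex{} = 0
g(3) = mex{} = 0
g(4) = mex{} = 0
g(5) = mex{0} = 1
g(6) = mex{0} = 1
g(7) = mex{0} = 1
So g(7) = 1.
For row B, compute g(0), g(1), … with moves {3, 4, 7}:
g(0) = mex{} = 0
g(1) = mex{} = 0
g(2) = mex{} = 0
g(3) = mex{0} = 1
g(4) = mex{0} = 1
g(5) = mex{0} = 1
g(6) = mex{0,1} = 2
g(7) = mex{0,1} = 2
g(8) = mex{0,1} = 2
So g(8) = 2.
The value of a disjunctive sum is the nim-sum of the parts.
Combined value = 1 XOR 2 = 3.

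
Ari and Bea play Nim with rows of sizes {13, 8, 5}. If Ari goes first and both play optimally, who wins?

Bea wins

Nim-sum: 13 XOR 8 XOR 5 = 0.
The nim-sum is 0, so this is a P-position: the player to move is in a losing position under optimal play; Ari is about to move from it and so loses — Bea wins.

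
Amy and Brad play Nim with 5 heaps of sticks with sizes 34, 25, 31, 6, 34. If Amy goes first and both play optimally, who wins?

Compute the nim-sum pairwise:
34 ^ 25 = 59
59 ^ 31 = 36
36 ^ 6 = 34
34 ^ 34 = 0
The nim-sum is 0, so this is a P-position: the player to move is in a losing position under optimal play; Amy is about to move from it and so loses — Brad wins.

Brad wins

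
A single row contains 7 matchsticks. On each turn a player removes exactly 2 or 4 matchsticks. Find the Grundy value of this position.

0

Build the Grundy sequence with g(k) = mex{g(k−s) : s ∈ {2, 4}, s ≤ k}:
k:     0  1  2  3  4  5  6  7
g(k):  0  0  1  1  2  2  0  0
So g(7) = 0.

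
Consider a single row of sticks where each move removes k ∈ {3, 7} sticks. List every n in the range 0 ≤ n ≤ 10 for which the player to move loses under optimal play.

Compute g(0), g(1), … for moves {3, 7}:
k:     0  1  2  3  4  5  6  7  8  9 10
g(k):  0  0  0  1  1  1  0  2  2  1  0
The P-positions (g = 0) in 0..10 are 0, 1, 2, 6, 10.

0, 1, 2, 6, 10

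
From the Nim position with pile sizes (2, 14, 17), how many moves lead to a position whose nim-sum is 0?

Nim-sum: 2 ⊕ 14 ⊕ 17 = 29.
The overall nim-sum is X = 29. A pile of size p has a winning move iff p XOR X < p (reduce it to p XOR X).
  2: 2 XOR 29 = 31 ≥ 2 — no move.
  14: 14 XOR 29 = 19 ≥ 14 — no move.
  17: 17 XOR 29 = 12 < 17 — winning move (to 12).
That gives 1 winning move.

1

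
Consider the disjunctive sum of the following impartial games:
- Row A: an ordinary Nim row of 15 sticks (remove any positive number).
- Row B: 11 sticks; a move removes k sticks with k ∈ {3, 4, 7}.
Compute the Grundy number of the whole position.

15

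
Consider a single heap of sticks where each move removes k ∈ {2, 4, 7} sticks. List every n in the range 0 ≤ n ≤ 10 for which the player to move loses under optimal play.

0, 1, 6, 9

Grundy values for subtraction set {2, 4, 7}:
g(0) = mex{} = 0
g(1) = mex{} = 0
g(2) = mex{0} = 1
g(3) = mex{0} = 1
g(4) = mex{0,1} = 2
g(5) = mex{0,1} = 2
g(6) = mex{1,2} = 0
g(7) = mex{0,1,2} = 3
g(8) = mex{0,2} = 1
g(9) = mex{1,2,3} = 0
g(10) = mex{0,1} = 2
The P-positions (g = 0) in 0..10 are 0, 1, 6, 9.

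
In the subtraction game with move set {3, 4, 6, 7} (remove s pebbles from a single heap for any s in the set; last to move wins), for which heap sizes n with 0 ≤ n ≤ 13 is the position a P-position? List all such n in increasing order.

0, 1, 2, 10, 11, 12

Build the Grundy sequence with g(k) = mex{g(k−s) : s ∈ {3, 4, 6, 7}, s ≤ k}:
k:     0  1  2  3  4  5  6  7  8  9 10 11 12 13
g(k):  0  0  0  1  1  1  2  2  2  3  0  0  0  1
The P-positions (g = 0) in 0..13 are 0, 1, 2, 10, 11, 12.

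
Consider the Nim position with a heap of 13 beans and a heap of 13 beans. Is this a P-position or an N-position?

In binary:
  1101  (13)
  1101  (13)
  ----
  0000  (0)
The nim-sum is 0, so this is a P-position: the player to move is in a losing position under optimal play.

P-position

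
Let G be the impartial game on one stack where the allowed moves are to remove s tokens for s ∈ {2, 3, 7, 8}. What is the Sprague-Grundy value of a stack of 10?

0

Grundy values for subtraction set {2, 3, 7, 8}:
k:     0  1  2  3  4  5  6  7  8  9 10
g(k):  0  0  1  1  2  0  0  1  1  2  0
So g(10) = 0.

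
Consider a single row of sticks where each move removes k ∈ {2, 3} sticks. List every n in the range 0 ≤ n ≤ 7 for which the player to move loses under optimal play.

0, 1, 5, 6

Grundy values for subtraction set {2, 3}:
k:     0  1  2  3  4  5  6  7
g(k):  0  0  1  1  2  0  0  1
The P-positions (g = 0) in 0..7 are 0, 1, 5, 6.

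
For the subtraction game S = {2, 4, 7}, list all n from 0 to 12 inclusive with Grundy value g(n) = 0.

Grundy values for subtraction set {2, 4, 7}:
g(0) = mex{} = 0
g(1) = mex{} = 0
g(2) = mex{0} = 1
g(3) = mex{0} = 1
g(4) = mex{0,1} = 2
g(5) = mex{0,1} = 2
g(6) = mex{1,2} = 0
g(7) = mex{0,1,2} = 3
g(8) = mex{0,2} = 1
g(9) = mex{1,2,3} = 0
g(10) = mex{0,1} = 2
g(11) = mex{0,2,3} = 1
g(12) = mex{1,2} = 0
The P-positions (g = 0) in 0..12 are 0, 1, 6, 9, 12.

0, 1, 6, 9, 12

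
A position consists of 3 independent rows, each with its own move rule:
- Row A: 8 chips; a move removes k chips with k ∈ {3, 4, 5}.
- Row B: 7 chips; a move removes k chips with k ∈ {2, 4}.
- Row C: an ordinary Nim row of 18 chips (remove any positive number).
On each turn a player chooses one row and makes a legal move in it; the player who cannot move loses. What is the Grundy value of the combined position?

For row A, compute g(0), g(1), … with moves {3, 4, 5}:
g(0) = mex{} = 0
g(1) = mex{} = 0
g(2) = mex{} = 0
g(3) = mex{0} = 1
g(4) = mex{0} = 1
g(5) = mex{0} = 1
g(6) = mex{0,1} = 2
g(7) = mex{0,1} = 2
g(8) = mex{1} = 0
So g(8) = 0.
Build the Grundy sequence for row B with g(k) = mex{g(k−s) : s ∈ {2, 4}, s ≤ k}:
g(0) = mex{} = 0
g(1) = mex{} = 0
g(2) = mex{0} = 1
g(3) = mex{0} = 1
g(4) = mex{0,1} = 2
g(5) = mex{0,1} = 2
g(6) = mex{1,2} = 0
g(7) = mex{1,2} = 0
So g(7) = 0.
Row C is a plain Nim row of size 18, so its Grundy value is 18.
The value of a disjunctive sum is the nim-sum of the parts.
Combined value = 0 ⊕ 0 ⊕ 18 = 18.

18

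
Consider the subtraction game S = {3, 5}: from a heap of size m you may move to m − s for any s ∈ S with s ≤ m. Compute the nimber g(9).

0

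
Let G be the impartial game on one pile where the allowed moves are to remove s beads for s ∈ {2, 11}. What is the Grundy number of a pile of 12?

Grundy values for subtraction set {2, 11}:
g(0) = mex{} = 0
g(1) = mex{} = 0
g(2) = mex{0} = 1
g(3) = mex{0} = 1
g(4) = mex{1} = 0
g(5) = mex{1} = 0
g(6) = mex{0} = 1
g(7) = mex{0} = 1
g(8) = mex{1} = 0
g(9) = mex{1} = 0
g(10) = mex{0} = 1
g(11) = mex{0} = 1
g(12) = mex{0,1} = 2
So g(12) = 2.

2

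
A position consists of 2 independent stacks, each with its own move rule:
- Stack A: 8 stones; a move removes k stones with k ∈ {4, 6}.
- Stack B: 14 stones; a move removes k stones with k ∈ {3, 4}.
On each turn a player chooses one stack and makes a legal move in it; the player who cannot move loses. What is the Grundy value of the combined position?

For stack A, compute g(0), g(1), … with moves {4, 6}:
g(0) = mex{} = 0
g(1) = mex{} = 0
g(2) = mex{} = 0
g(3) = mex{} = 0
g(4) = mex{0} = 1
g(5) = mex{0} = 1
g(6) = mex{0} = 1
g(7) = mex{0} = 1
g(8) = mex{0,1} = 2
So g(8) = 2.
For stack B, compute g(0), g(1), … with moves {3, 4}:
k:     0  1  2  3  4  5  6  7  8  9 10 11 12 13 14
g(k):  0  0  0  1  1  1  2  0  0  0  1  1  1  2  0
So g(14) = 0.
The value of a disjunctive sum is the nim-sum of the parts.
Combined value = 2 ⊕ 0 = 2.

2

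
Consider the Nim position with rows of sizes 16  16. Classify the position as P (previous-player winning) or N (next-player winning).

Compute the nim-sum pairwise:
16 XOR 16 = 0
The nim-sum is 0, so this is a P-position: the player to move is in a losing position under optimal play.

P-position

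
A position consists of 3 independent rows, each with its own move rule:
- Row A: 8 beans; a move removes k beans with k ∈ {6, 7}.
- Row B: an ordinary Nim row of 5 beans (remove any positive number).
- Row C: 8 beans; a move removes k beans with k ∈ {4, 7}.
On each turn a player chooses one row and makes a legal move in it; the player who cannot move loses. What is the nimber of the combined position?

For row A, compute g(0), g(1), … with moves {6, 7}:
k:     0  1  2  3  4  5  6  7  8
g(k):  0  0  0  0  0  0  1  1  1
So g(8) = 1.
Row B is a plain Nim row of size 5, so its Grundy value is 5.
Grundy values for row C (subtraction set {4, 7}):
k:     0  1  2  3  4  5  6  7  8
g(k):  0  0  0  0  1  1  1  1  2
So g(8) = 2.
By the Sprague-Grundy theorem, the Grundy value of a sum of independent games is the XOR of the component values.
Combined value = 1 XOR 5 XOR 2 = 6.

6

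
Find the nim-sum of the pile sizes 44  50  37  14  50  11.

Compute the nim-sum pairwise:
44 ^ 50 = 30
30 ^ 37 = 59
59 ^ 14 = 53
53 ^ 50 = 7
7 ^ 11 = 12

12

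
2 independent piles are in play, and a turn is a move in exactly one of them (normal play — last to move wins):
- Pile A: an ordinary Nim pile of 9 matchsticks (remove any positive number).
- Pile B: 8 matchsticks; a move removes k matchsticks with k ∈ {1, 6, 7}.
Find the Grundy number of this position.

Pile A is a plain Nim pile of size 9, so its Grundy value is 9.
For pile B, compute g(0), g(1), … with moves {1, 6, 7}:
g(0) = mex{} = 0
g(1) = mex{0} = 1
g(2) = mex{1} = 0
g(3) = mex{0} = 1
g(4) = mex{1} = 0
g(5) = mex{0} = 1
g(6) = mex{0,1} = 2
g(7) = mex{0,1,2} = 3
g(8) = mex{0,1,3} = 2
So g(8) = 2.
By the Sprague-Grundy theorem, the Grundy value of a sum of independent games is the XOR of the component values.
Combined value = 9 ⊕ 2 = 11.

11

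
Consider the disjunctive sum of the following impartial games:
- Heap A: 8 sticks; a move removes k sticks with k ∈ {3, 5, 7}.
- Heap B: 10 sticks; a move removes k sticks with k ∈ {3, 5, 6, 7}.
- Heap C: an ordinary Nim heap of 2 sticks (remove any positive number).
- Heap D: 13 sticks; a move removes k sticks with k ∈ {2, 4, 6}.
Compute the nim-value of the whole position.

Build the Grundy sequence for heap A with g(k) = mex{g(k−s) : s ∈ {3, 5, 7}, s ≤ k}:
g(0) = mex{} = 0
g(1) = mex{} = 0
g(2) = mex{} = 0
g(3) = mex{0} = 1
g(4) = mex{0} = 1
g(5) = mex{0} = 1
g(6) = mex{0,1} = 2
g(7) = mex{0,1} = 2
g(8) = mex{0,1} = 2
So g(8) = 2.
For heap B, compute g(0), g(1), … with moves {3, 5, 6, 7}:
k:     0  1  2  3  4  5  6  7  8  9 10
g(k):  0  0  0  1  1  1  2  2  2  3  0
So g(10) = 0.
Heap C is a plain Nim heap of size 2, so its Grundy value is 2.
Grundy values for heap D (subtraction set {2, 4, 6}):
g(0) = mex{} = 0
g(1) = mex{} = 0
g(2) = mex{0} = 1
g(3) = mex{0} = 1
g(4) = mex{0,1} = 2
g(5) = mex{0,1} = 2
g(6) = mex{0,1,2} = 3
g(7) = mex{0,1,2} = 3
g(8) = mex{1,2,3} = 0
g(9) = mex{1,2,3} = 0
g(10) = mex{0,2,3} = 1
g(11) = mex{0,2,3} = 1
g(12) = mex{0,1,3} = 2
g(13) = mex{0,1,3} = 2
So g(13) = 2.
By the Sprague-Grundy theorem, the Grundy value of a sum of independent games is the XOR of the component values.
Combined value = 2 ⊕ 0 ⊕ 2 ⊕ 2 = 2.

2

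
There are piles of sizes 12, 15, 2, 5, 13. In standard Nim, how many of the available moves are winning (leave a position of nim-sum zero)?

3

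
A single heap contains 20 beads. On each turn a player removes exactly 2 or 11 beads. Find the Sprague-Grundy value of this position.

1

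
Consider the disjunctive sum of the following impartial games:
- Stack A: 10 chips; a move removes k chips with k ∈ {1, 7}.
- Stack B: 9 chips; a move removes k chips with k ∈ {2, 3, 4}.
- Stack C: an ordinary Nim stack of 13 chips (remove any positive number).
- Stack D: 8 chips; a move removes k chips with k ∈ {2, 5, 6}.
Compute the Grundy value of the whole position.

Grundy values for stack A (subtraction set {1, 7}):
k:     0  1  2  3  4  5  6  7  8  9 10
g(k):  0  1  0  1  0  1  0  1  0  1  0
So g(10) = 0.
For stack B, compute g(0), g(1), … with moves {2, 3, 4}:
g(0) = mex{} = 0
g(1) = mex{} = 0
g(2) = mex{0} = 1
g(3) = mex{0} = 1
g(4) = mex{0,1} = 2
g(5) = mex{0,1} = 2
g(6) = mex{1,2} = 0
g(7) = mex{1,2} = 0
g(8) = mex{0,2} = 1
g(9) = mex{0,2} = 1
So g(9) = 1.
Stack C is a plain Nim stack of size 13, so its Grundy value is 13.
Grundy values for stack D (subtraction set {2, 5, 6}):
g(0) = mex{} = 0
g(1) = mex{} = 0
g(2) = mex{0} = 1
g(3) = mex{0} = 1
g(4) = mex{1} = 0
g(5) = mex{0,1} = 2
g(6) = mex{0} = 1
g(7) = mex{0,1,2} = 3
g(8) = mex{1} = 0
So g(8) = 0.
The value of a disjunctive sum is the nim-sum of the parts.
Combined value = 0 ⊕ 1 ⊕ 13 ⊕ 0 = 12.

12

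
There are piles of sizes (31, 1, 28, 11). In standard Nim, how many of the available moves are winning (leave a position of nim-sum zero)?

Nim-sum: 31 ⊕ 1 ⊕ 28 ⊕ 11 = 9.
The overall nim-sum is X = 9. A pile of size p has a winning move iff p XOR X < p (reduce it to p XOR X).
  31: 31 XOR 9 = 22 < 31 — winning move (to 22).
  1: 1 XOR 9 = 8 ≥ 1 — no move.
  28: 28 XOR 9 = 21 < 28 — winning move (to 21).
  11: 11 XOR 9 = 2 < 11 — winning move (to 2).
That gives 3 winning moves.

3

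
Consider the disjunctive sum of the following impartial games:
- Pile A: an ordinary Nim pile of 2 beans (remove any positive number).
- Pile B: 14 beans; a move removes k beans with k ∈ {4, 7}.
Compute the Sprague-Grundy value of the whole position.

Pile A is a plain Nim pile of size 2, so its Grundy value is 2.
Build the Grundy sequence for pile B with g(k) = mex{g(k−s) : s ∈ {4, 7}, s ≤ k}:
k:     0  1  2  3  4  5  6  7  8  9 10 11 12 13 14
g(k):  0  0  0  0  1  1  1  1  2  2  2  0  0  0  0
So g(14) = 0.
The value of a disjunctive sum is the nim-sum of the parts.
Combined value = 2 XOR 0 = 2.

2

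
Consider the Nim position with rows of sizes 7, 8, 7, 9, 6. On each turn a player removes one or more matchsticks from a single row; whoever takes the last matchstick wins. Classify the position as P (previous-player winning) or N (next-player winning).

Nim-sum: 7 XOR 8 XOR 7 XOR 9 XOR 6 = 7.
The nim-sum is 7 ≠ 0, so this is an N-position: the player to move can win.

N-position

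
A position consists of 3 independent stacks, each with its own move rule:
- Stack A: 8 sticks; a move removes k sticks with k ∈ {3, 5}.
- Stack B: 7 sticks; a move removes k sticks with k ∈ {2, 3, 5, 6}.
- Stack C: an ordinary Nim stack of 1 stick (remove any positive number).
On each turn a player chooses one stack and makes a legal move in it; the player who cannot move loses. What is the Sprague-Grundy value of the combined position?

Grundy values for stack A (subtraction set {3, 5}):
k:     0  1  2  3  4  5  6  7  8
g(k):  0  0  0  1  1  1  2  2  0
So g(8) = 0.
For stack B, compute g(0), g(1), … with moves {2, 3, 5, 6}:
k:     0  1  2  3  4  5  6  7
g(k):  0  0  1  1  2  2  3  3
So g(7) = 3.
Stack C is a plain Nim stack of size 1, so its Grundy value is 1.
By the Sprague-Grundy theorem, the Grundy value of a sum of independent games is the XOR of the component values.
Combined value = 0 ⊕ 3 ⊕ 1 = 2.

2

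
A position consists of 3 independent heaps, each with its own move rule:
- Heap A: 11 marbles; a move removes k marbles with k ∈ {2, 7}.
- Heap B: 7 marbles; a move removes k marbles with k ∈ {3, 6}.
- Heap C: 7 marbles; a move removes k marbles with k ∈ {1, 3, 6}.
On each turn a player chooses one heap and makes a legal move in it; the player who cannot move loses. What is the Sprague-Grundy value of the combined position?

Grundy values for heap A (subtraction set {2, 7}):
g(0) = mex{} = 0
g(1) = mex{} = 0
g(2) = mex{0} = 1
g(3) = mex{0} = 1
g(4) = mex{1} = 0
g(5) = mex{1} = 0
g(6) = mex{0} = 1
g(7) = mex{0} = 1
g(8) = mex{0,1} = 2
g(9) = mex{1} = 0
g(10) = mex{1,2} = 0
g(11) = mex{0} = 1
So g(11) = 1.
Grundy values for heap B (subtraction set {3, 6}):
k:     0  1  2  3  4  5  6  7
g(k):  0  0  0  1  1  1  2  2
So g(7) = 2.
Grundy values for heap C (subtraction set {1, 3, 6}):
g(0) = mex{} = 0
g(1) = mex{0} = 1
g(2) = mex{1} = 0
g(3) = mex{0} = 1
g(4) = mex{1} = 0
g(5) = mex{0} = 1
g(6) = mex{0,1} = 2
g(7) = mex{0,1,2} = 3
So g(7) = 3.
The value of a disjunctive sum is the nim-sum of the parts.
Combined value = 1 ⊕ 2 ⊕ 3 = 0.

0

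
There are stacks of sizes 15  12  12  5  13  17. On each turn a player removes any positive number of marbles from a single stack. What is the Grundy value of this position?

Nim-sum: 15 XOR 12 XOR 12 XOR 5 XOR 13 XOR 17 = 22.

22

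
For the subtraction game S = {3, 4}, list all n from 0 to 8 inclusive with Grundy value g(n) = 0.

0, 1, 2, 7, 8

Grundy values for subtraction set {3, 4}:
k:     0  1  2  3  4  5  6  7  8
g(k):  0  0  0  1  1  1  2  0  0
The P-positions (g = 0) in 0..8 are 0, 1, 2, 7, 8.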